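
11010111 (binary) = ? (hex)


11010111 (base 2) = 215 (decimal)
215 (decimal) = D7 (base 16)


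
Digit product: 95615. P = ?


9 × 5 × 6 × 1 × 5 = 1350


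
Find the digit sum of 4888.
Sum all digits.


4 + 8 + 8 + 8 = 28


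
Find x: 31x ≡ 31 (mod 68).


GCD(31, 68) = 1, unique solution
a^(-1) mod 68 = 11
x = 11 * 31 mod 68 = 1

x ≡ 1 (mod 68)


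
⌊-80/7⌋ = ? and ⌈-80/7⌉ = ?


-80/7 = -11.4286
floor = -12
ceil = -11

floor = -12, ceil = -11


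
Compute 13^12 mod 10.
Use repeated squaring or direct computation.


13^1 mod 10 = 3
13^2 mod 10 = 9
13^3 mod 10 = 7
13^4 mod 10 = 1
13^5 mod 10 = 3
13^6 mod 10 = 9
13^7 mod 10 = 7
13^8 mod 10 = 1
13^9 mod 10 = 3
13^10 mod 10 = 9
13^11 mod 10 = 7
13^12 mod 10 = 1


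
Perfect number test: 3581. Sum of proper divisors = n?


Proper divisors of 3581: 1
Sum = 1 = 1

No, 3581 is not perfect (1 ≠ 3581)


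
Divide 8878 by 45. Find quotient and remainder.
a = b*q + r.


8878 = 45 * 197 + 13
Check: 8865 + 13 = 8878

q = 197, r = 13


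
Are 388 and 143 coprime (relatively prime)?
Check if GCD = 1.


Euclidean algorithm:
388 = 2 * 143 + 102
143 = 1 * 102 + 41
102 = 2 * 41 + 20
41 = 2 * 20 + 1
20 = 20 * 1 + 0
GCD(388, 143) = 1

Yes, coprime (GCD = 1)


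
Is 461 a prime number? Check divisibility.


Check divisors up to sqrt(461) = 21.4709
No divisors found.
461 is prime.

Yes, 461 is prime


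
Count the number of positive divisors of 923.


923 = 13^1 × 71^1
d(923) = (1+1) × (1+1) = 4

4 divisors


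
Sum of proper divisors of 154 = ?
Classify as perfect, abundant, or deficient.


Proper divisors: 1, 2, 7, 11, 14, 22, 77
Sum = 1 + 2 + 7 + 11 + 14 + 22 + 77 = 134
134 < 154 → deficient

s(154) = 134 (deficient)


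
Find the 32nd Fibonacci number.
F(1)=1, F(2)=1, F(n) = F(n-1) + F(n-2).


Sequence: 1, 1, 2, 3, 5, 8, 13, 21, 34, 55, 89, 144, 233, 377, 610, 987, 1597, 2584, 4181, 6765, 10946, 17711, 28657, 46368, 75025, 121393, 196418, 317811, 514229, 832040, 1346269, 2178309
F(32) = 2178309


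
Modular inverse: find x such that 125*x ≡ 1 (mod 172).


Use the extended Euclidean algorithm on (172, 125); each row r = 172*s + 125*t:
r=172, s=1, t=0
r=125, s=0, t=1
q=1: r=47, s=1, t=-1   [172*(1) + 125*(-1) = 47]
q=2: r=31, s=-2, t=3   [172*(-2) + 125*(3) = 31]
q=1: r=16, s=3, t=-4   [172*(3) + 125*(-4) = 16]
q=1: r=15, s=-5, t=7   [172*(-5) + 125*(7) = 15]
q=1: r=1, s=8, t=-11   [172*(8) + 125*(-11) = 1]
q=15: r=0, s=-125, t=172   [172*(-125) + 125*(172) = 0]
GCD = 1 with t = -11, so 125*(-11) ≡ 1 (mod 172)
Inverse = -11 mod 172 = 161
Check: 125 * 161 = 20125 ≡ 1 (mod 172)

125^(-1) ≡ 161 (mod 172)


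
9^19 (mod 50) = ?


9^1 mod 50 = 9
9^2 mod 50 = 31
9^3 mod 50 = 29
9^4 mod 50 = 11
9^5 mod 50 = 49
9^6 mod 50 = 41
9^7 mod 50 = 19
9^8 mod 50 = 21
9^9 mod 50 = 39
9^10 mod 50 = 1
9^11 mod 50 = 9
9^12 mod 50 = 31
9^13 mod 50 = 29
9^14 mod 50 = 11
9^15 mod 50 = 49
9^16 mod 50 = 41
9^17 mod 50 = 19
9^18 mod 50 = 21
9^19 mod 50 = 39


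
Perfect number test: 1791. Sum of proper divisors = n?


Proper divisors of 1791: 1, 3, 9, 199, 597
Sum = 1 + 3 + 9 + 199 + 597 = 809

No, 1791 is not perfect (809 ≠ 1791)


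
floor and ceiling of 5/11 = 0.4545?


5/11 = 0.4545
floor = 0
ceil = 1

floor = 0, ceil = 1


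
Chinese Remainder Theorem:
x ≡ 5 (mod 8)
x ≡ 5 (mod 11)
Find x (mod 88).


M = 8*11 = 88
M1 = M/8 = 11, M2 = M/11 = 8
M1^(-1) mod 8 = 3, M2^(-1) mod 11 = 7
x = 5*11*3 + 5*8*7 = 445
445 mod 88 = 5
Check: 5 mod 8 = 5 ✓, 5 mod 11 = 5 ✓

x ≡ 5 (mod 88)


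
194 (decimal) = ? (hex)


194 (base 10) = 194 (decimal)
194 (decimal) = C2 (base 16)


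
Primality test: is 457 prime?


Check divisors up to sqrt(457) = 21.3776
No divisors found.
457 is prime.

Yes, 457 is prime


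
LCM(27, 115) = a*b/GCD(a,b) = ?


GCD(27, 115) = 1
LCM = 27*115/1 = 3105/1 = 3105

LCM = 3105


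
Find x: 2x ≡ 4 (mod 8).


GCD(2, 8) = 2 divides 4
Divide: 1x ≡ 2 (mod 4)
x ≡ 2 (mod 4)


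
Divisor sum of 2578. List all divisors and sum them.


Divisors of 2578: 1, 2, 1289, 2578
Sum = 1 + 2 + 1289 + 2578 = 3870

σ(2578) = 3870


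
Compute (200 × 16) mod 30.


200 × 16 = 3200
3200 mod 30 = 20


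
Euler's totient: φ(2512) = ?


2512 = 2^4 × 157
Prime factors: 2, 157
φ(2512) = 2512 × (1-1/2) × (1-1/157)
= 2512 × 1/2 × 156/157 = 1248

φ(2512) = 1248


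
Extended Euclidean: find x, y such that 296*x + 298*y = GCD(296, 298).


Tabular extended Euclidean (each row: r = 296*s + 298*t):
r=296, s=1, t=0
r=298, s=0, t=1
q=0: r=296, s=1, t=0   [296*(1) + 298*(0) = 296]
q=1: r=2, s=-1, t=1   [296*(-1) + 298*(1) = 2]
q=148: r=0, s=149, t=-148   [296*(149) + 298*(-148) = 0]
GCD = 2; from the row with r=2: x=-1, y=1
Check: 296*(-1) + 298*(1) = -296 + 298 = 2

GCD = 2, x = -1, y = 1


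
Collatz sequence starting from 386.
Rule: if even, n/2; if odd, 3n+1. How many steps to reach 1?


386 → 193 → 580 → 290 → 145 → 436 → 218 → 109 → 328 → 164 → 82 → 41 → 124 → 62 → 31 → 94 → 47 → 142 → 71 → 214 → 107 → 322 → 161 → 484 → 242 → 121 → 364 → 182 → 91 → 274 → 137 → 412 → 206 → 103 → 310 → 155 → 466 → 233 → 700 → 350 → 175 → 526 → 263 → 790 → 395 → 1186 → 593 → 1780 → 890 → 445 → 1336 → 668 → 334 → 167 → 502 → 251 → 754 → 377 → 1132 → 566 → 283 → 850 → 425 → 1276 → 638 → 319 → 958 → 479 → 1438 → 719 → 2158 → 1079 → 3238 → 1619 → 4858 → 2429 → 7288 → 3644 → 1822 → 911 → 2734 → 1367 → 4102 → 2051 → 6154 → 3077 → 9232 → 4616 → 2308 → 1154 → 577 → 1732 → 866 → 433 → 1300 → 650 → 325 → 976 → 488 → 244 → 122 → 61 → 184 → 92 → 46 → 23 → 70 → 35 → 106 → 53 → 160 → 80 → 40 → 20 → 10 → 5 → 16 → 8 → 4 → 2 → 1
Total steps = 120

120 steps


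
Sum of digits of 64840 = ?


6 + 4 + 8 + 4 + 0 = 22


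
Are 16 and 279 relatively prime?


Euclidean algorithm:
279 = 17 * 16 + 7
16 = 2 * 7 + 2
7 = 3 * 2 + 1
2 = 2 * 1 + 0
GCD(16, 279) = 1

Yes, coprime (GCD = 1)


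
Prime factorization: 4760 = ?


4760 / 2 = 2380
2380 / 2 = 1190
1190 / 2 = 595
595 / 5 = 119
119 / 7 = 17
17 / 17 = 1
4760 = 2^3 × 5 × 7 × 17


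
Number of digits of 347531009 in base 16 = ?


347531009 in base 16 = 14B6E701
Number of digits = 8

8 digits (base 16)


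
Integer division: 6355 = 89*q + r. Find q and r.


6355 = 89 * 71 + 36
Check: 6319 + 36 = 6355

q = 71, r = 36


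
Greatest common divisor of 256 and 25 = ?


256 = 10 * 25 + 6
25 = 4 * 6 + 1
6 = 6 * 1 + 0
GCD = 1


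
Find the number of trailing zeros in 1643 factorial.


floor(1643/5) = 328
floor(1643/25) = 65
floor(1643/125) = 13
floor(1643/625) = 2
Total = 408

408 trailing zeros


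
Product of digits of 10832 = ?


1 × 0 × 8 × 3 × 2 = 0


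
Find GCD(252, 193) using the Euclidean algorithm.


252 = 1 * 193 + 59
193 = 3 * 59 + 16
59 = 3 * 16 + 11
16 = 1 * 11 + 5
11 = 2 * 5 + 1
5 = 5 * 1 + 0
GCD = 1


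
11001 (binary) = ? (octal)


11001 (base 2) = 25 (decimal)
25 (decimal) = 31 (base 8)


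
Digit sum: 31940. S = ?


3 + 1 + 9 + 4 + 0 = 17


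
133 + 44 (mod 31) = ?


133 + 44 = 177
177 mod 31 = 22


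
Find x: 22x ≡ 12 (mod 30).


GCD(22, 30) = 2 divides 12
Divide: 11x ≡ 6 (mod 15)
x ≡ 6 (mod 15)


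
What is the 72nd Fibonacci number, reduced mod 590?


F(k) mod 590 for k=1..72:
1, 1, 2, 3, 5, 8, 13, 21, 34, 55, 89, 144, 233, 377, 20, 397, 417, 224, 51, 275, 326, 11, 337, 348, 95, 443, 538, 391, 339, 140, 479, 29, 508, 537, 455, 402, 267, 79, 346, 425, 181, 16, 197, 213, 410, 33, 443, 476, 329, 215, 544, 169, 123, 292, 415, 117, 532, 59, 1, 60, 61, 121, 182, 303, 485, 198, 93, 291, 384, 85, 469, 554
F(72) mod 590 = 554


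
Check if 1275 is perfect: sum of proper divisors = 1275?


Proper divisors of 1275: 1, 3, 5, 15, 17, 25, 51, 75, 85, 255, 425
Sum = 1 + 3 + 5 + 15 + 17 + 25 + 51 + 75 + 85 + 255 + 425 = 957

No, 1275 is not perfect (957 ≠ 1275)


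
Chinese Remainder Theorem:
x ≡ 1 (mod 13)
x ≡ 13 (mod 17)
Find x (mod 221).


M = 13*17 = 221
M1 = M/13 = 17, M2 = M/17 = 13
M1^(-1) mod 13 = 10, M2^(-1) mod 17 = 4
x = 1*17*10 + 13*13*4 = 846
846 mod 221 = 183
Check: 183 mod 13 = 1 ✓, 183 mod 17 = 13 ✓

x ≡ 183 (mod 221)


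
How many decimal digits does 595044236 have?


595044236 has 9 digits in base 10
floor(log10(595044236)) + 1 = floor(8.7745) + 1 = 9

9 digits (base 10)


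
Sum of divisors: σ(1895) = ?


Divisors of 1895: 1, 5, 379, 1895
Sum = 1 + 5 + 379 + 1895 = 2280

σ(1895) = 2280


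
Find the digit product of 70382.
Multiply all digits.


7 × 0 × 3 × 8 × 2 = 0


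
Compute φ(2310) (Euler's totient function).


2310 = 2 × 3 × 5 × 7 × 11
Prime factors: 2, 3, 5, 7, 11
φ(2310) = 2310 × (1-1/2) × (1-1/3) × (1-1/5) × (1-1/7) × (1-1/11)
= 2310 × 1/2 × 2/3 × 4/5 × 6/7 × 10/11 = 480

φ(2310) = 480


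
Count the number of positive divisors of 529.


529 = 23^2
d(529) = (2+1) = 3

3 divisors


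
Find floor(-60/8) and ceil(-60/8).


-60/8 = -7.5000
floor = -8
ceil = -7

floor = -8, ceil = -7


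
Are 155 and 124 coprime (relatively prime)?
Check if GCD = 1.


Euclidean algorithm:
155 = 1 * 124 + 31
124 = 4 * 31 + 0
GCD(155, 124) = 31

No, not coprime (GCD = 31)


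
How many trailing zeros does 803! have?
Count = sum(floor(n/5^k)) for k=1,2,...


floor(803/5) = 160
floor(803/25) = 32
floor(803/125) = 6
floor(803/625) = 1
Total = 199

199 trailing zeros


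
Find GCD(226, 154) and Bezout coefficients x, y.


Tabular extended Euclidean (each row: r = 226*s + 154*t):
r=226, s=1, t=0
r=154, s=0, t=1
q=1: r=72, s=1, t=-1   [226*(1) + 154*(-1) = 72]
q=2: r=10, s=-2, t=3   [226*(-2) + 154*(3) = 10]
q=7: r=2, s=15, t=-22   [226*(15) + 154*(-22) = 2]
q=5: r=0, s=-77, t=113   [226*(-77) + 154*(113) = 0]
GCD = 2; from the row with r=2: x=15, y=-22
Check: 226*(15) + 154*(-22) = 3390 - 3388 = 2

GCD = 2, x = 15, y = -22


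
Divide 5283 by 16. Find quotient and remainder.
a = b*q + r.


5283 = 16 * 330 + 3
Check: 5280 + 3 = 5283

q = 330, r = 3


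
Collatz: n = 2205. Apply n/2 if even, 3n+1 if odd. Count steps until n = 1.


2205 → 6616 → 3308 → 1654 → 827 → 2482 → 1241 → 3724 → 1862 → 931 → 2794 → 1397 → 4192 → 2096 → 1048 → 524 → 262 → 131 → 394 → 197 → 592 → 296 → 148 → 74 → 37 → 112 → 56 → 28 → 14 → 7 → 22 → 11 → 34 → 17 → 52 → 26 → 13 → 40 → 20 → 10 → 5 → 16 → 8 → 4 → 2 → 1
Total steps = 45

45 steps


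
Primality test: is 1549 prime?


Check divisors up to sqrt(1549) = 39.3573
No divisors found.
1549 is prime.

Yes, 1549 is prime


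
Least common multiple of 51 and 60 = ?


GCD(51, 60) = 3
LCM = 51*60/3 = 3060/3 = 1020

LCM = 1020


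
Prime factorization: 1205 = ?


1205 / 5 = 241
241 / 241 = 1
1205 = 5 × 241


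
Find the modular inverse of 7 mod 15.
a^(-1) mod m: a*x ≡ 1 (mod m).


Use the extended Euclidean algorithm on (15, 7); each row r = 15*s + 7*t:
r=15, s=1, t=0
r=7, s=0, t=1
q=2: r=1, s=1, t=-2   [15*(1) + 7*(-2) = 1]
q=7: r=0, s=-7, t=15   [15*(-7) + 7*(15) = 0]
GCD = 1 with t = -2, so 7*(-2) ≡ 1 (mod 15)
Inverse = -2 mod 15 = 13
Check: 7 * 13 = 91 ≡ 1 (mod 15)

7^(-1) ≡ 13 (mod 15)


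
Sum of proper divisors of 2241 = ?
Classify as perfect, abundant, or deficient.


Proper divisors: 1, 3, 9, 27, 83, 249, 747
Sum = 1 + 3 + 9 + 27 + 83 + 249 + 747 = 1119
1119 < 2241 → deficient

s(2241) = 1119 (deficient)


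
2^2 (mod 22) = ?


2^1 mod 22 = 2
2^2 mod 22 = 4


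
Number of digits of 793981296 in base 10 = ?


793981296 has 9 digits in base 10
floor(log10(793981296)) + 1 = floor(8.8998) + 1 = 9

9 digits (base 10)


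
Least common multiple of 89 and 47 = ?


GCD(89, 47) = 1
LCM = 89*47/1 = 4183/1 = 4183

LCM = 4183


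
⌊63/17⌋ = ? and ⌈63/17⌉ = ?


63/17 = 3.7059
floor = 3
ceil = 4

floor = 3, ceil = 4


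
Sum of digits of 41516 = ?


4 + 1 + 5 + 1 + 6 = 17


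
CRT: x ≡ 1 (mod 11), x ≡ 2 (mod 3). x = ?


M = 11*3 = 33
M1 = M/11 = 3, M2 = M/3 = 11
M1^(-1) mod 11 = 4, M2^(-1) mod 3 = 2
x = 1*3*4 + 2*11*2 = 56
56 mod 33 = 23
Check: 23 mod 11 = 1 ✓, 23 mod 3 = 2 ✓

x ≡ 23 (mod 33)


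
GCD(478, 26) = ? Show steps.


478 = 18 * 26 + 10
26 = 2 * 10 + 6
10 = 1 * 6 + 4
6 = 1 * 4 + 2
4 = 2 * 2 + 0
GCD = 2


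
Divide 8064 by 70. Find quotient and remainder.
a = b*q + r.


8064 = 70 * 115 + 14
Check: 8050 + 14 = 8064

q = 115, r = 14


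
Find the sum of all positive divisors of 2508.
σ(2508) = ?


Divisors of 2508: 1, 2, 3, 4, 6, 11, 12, 19, 22, 33, 38, 44, 57, 66, 76, 114, 132, 209, 228, 418, 627, 836, 1254, 2508
Sum = 1 + 2 + 3 + 4 + 6 + 11 + 12 + 19 + 22 + 33 + 38 + 44 + 57 + 66 + 76 + 114 + 132 + 209 + 228 + 418 + 627 + 836 + 1254 + 2508 = 6720

σ(2508) = 6720


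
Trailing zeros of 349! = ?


floor(349/5) = 69
floor(349/25) = 13
floor(349/125) = 2
Total = 84

84 trailing zeros


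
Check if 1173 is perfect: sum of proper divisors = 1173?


Proper divisors of 1173: 1, 3, 17, 23, 51, 69, 391
Sum = 1 + 3 + 17 + 23 + 51 + 69 + 391 = 555

No, 1173 is not perfect (555 ≠ 1173)


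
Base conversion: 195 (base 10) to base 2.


195 (base 10) = 195 (decimal)
195 (decimal) = 11000011 (base 2)


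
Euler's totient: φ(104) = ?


104 = 2^3 × 13
Prime factors: 2, 13
φ(104) = 104 × (1-1/2) × (1-1/13)
= 104 × 1/2 × 12/13 = 48

φ(104) = 48


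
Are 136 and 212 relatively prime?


Euclidean algorithm:
212 = 1 * 136 + 76
136 = 1 * 76 + 60
76 = 1 * 60 + 16
60 = 3 * 16 + 12
16 = 1 * 12 + 4
12 = 3 * 4 + 0
GCD(136, 212) = 4

No, not coprime (GCD = 4)


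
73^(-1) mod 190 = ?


Use the extended Euclidean algorithm on (190, 73); each row r = 190*s + 73*t:
r=190, s=1, t=0
r=73, s=0, t=1
q=2: r=44, s=1, t=-2   [190*(1) + 73*(-2) = 44]
q=1: r=29, s=-1, t=3   [190*(-1) + 73*(3) = 29]
q=1: r=15, s=2, t=-5   [190*(2) + 73*(-5) = 15]
q=1: r=14, s=-3, t=8   [190*(-3) + 73*(8) = 14]
q=1: r=1, s=5, t=-13   [190*(5) + 73*(-13) = 1]
q=14: r=0, s=-73, t=190   [190*(-73) + 73*(190) = 0]
GCD = 1 with t = -13, so 73*(-13) ≡ 1 (mod 190)
Inverse = -13 mod 190 = 177
Check: 73 * 177 = 12921 ≡ 1 (mod 190)

73^(-1) ≡ 177 (mod 190)


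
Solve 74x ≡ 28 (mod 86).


GCD(74, 86) = 2 divides 28
Divide: 37x ≡ 14 (mod 43)
x ≡ 12 (mod 43)


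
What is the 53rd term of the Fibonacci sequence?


Sequence: 1, 1, 2, 3, 5, 8, 13, 21, 34, 55, 89, 144, 233, 377, 610, 987, 1597, 2584, 4181, 6765, 10946, 17711, 28657, 46368, 75025, 121393, 196418, 317811, 514229, 832040, 1346269, 2178309, 3524578, 5702887, 9227465, 14930352, 24157817, 39088169, 63245986, 102334155, 165580141, 267914296, 433494437, 701408733, 1134903170, 1836311903, 2971215073, 4807526976, 7778742049, 12586269025, 20365011074, 32951280099, 53316291173
F(53) = 53316291173


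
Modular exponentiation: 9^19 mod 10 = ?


9^1 mod 10 = 9
9^2 mod 10 = 1
9^3 mod 10 = 9
9^4 mod 10 = 1
9^5 mod 10 = 9
9^6 mod 10 = 1
9^7 mod 10 = 9
9^8 mod 10 = 1
9^9 mod 10 = 9
9^10 mod 10 = 1
9^11 mod 10 = 9
9^12 mod 10 = 1
9^13 mod 10 = 9
9^14 mod 10 = 1
9^15 mod 10 = 9
9^16 mod 10 = 1
9^17 mod 10 = 9
9^18 mod 10 = 1
9^19 mod 10 = 9


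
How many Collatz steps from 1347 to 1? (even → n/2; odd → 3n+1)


1347 → 4042 → 2021 → 6064 → 3032 → 1516 → 758 → 379 → 1138 → 569 → 1708 → 854 → 427 → 1282 → 641 → 1924 → 962 → 481 → 1444 → 722 → 361 → 1084 → 542 → 271 → 814 → 407 → 1222 → 611 → 1834 → 917 → 2752 → 1376 → 688 → 344 → 172 → 86 → 43 → 130 → 65 → 196 → 98 → 49 → 148 → 74 → 37 → 112 → 56 → 28 → 14 → 7 → 22 → 11 → 34 → 17 → 52 → 26 → 13 → 40 → 20 → 10 → 5 → 16 → 8 → 4 → 2 → 1
Total steps = 65

65 steps


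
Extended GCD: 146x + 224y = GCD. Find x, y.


Tabular extended Euclidean (each row: r = 146*s + 224*t):
r=146, s=1, t=0
r=224, s=0, t=1
q=0: r=146, s=1, t=0   [146*(1) + 224*(0) = 146]
q=1: r=78, s=-1, t=1   [146*(-1) + 224*(1) = 78]
q=1: r=68, s=2, t=-1   [146*(2) + 224*(-1) = 68]
q=1: r=10, s=-3, t=2   [146*(-3) + 224*(2) = 10]
q=6: r=8, s=20, t=-13   [146*(20) + 224*(-13) = 8]
q=1: r=2, s=-23, t=15   [146*(-23) + 224*(15) = 2]
q=4: r=0, s=112, t=-73   [146*(112) + 224*(-73) = 0]
GCD = 2; from the row with r=2: x=-23, y=15
Check: 146*(-23) + 224*(15) = -3358 + 3360 = 2

GCD = 2, x = -23, y = 15


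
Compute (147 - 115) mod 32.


147 - 115 = 32
32 mod 32 = 0


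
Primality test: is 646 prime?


646 / 2 = 323 (exact division)
646 is NOT prime.

No, 646 is not prime


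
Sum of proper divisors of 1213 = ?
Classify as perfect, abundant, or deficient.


Proper divisors: 1
Sum = 1 = 1
1 < 1213 → deficient

s(1213) = 1 (deficient)


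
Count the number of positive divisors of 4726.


4726 = 2^1 × 17^1 × 139^1
d(4726) = (1+1) × (1+1) × (1+1) = 8

8 divisors


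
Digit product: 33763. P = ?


3 × 3 × 7 × 6 × 3 = 1134


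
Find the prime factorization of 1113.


1113 / 3 = 371
371 / 7 = 53
53 / 53 = 1
1113 = 3 × 7 × 53


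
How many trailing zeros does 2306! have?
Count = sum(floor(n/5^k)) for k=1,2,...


floor(2306/5) = 461
floor(2306/25) = 92
floor(2306/125) = 18
floor(2306/625) = 3
Total = 574

574 trailing zeros


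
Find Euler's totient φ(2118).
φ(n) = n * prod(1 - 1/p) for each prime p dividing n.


2118 = 2 × 3 × 353
Prime factors: 2, 3, 353
φ(2118) = 2118 × (1-1/2) × (1-1/3) × (1-1/353)
= 2118 × 1/2 × 2/3 × 352/353 = 704

φ(2118) = 704


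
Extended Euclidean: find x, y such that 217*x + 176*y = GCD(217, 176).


Tabular extended Euclidean (each row: r = 217*s + 176*t):
r=217, s=1, t=0
r=176, s=0, t=1
q=1: r=41, s=1, t=-1   [217*(1) + 176*(-1) = 41]
q=4: r=12, s=-4, t=5   [217*(-4) + 176*(5) = 12]
q=3: r=5, s=13, t=-16   [217*(13) + 176*(-16) = 5]
q=2: r=2, s=-30, t=37   [217*(-30) + 176*(37) = 2]
q=2: r=1, s=73, t=-90   [217*(73) + 176*(-90) = 1]
q=2: r=0, s=-176, t=217   [217*(-176) + 176*(217) = 0]
GCD = 1; from the row with r=1: x=73, y=-90
Check: 217*(73) + 176*(-90) = 15841 - 15840 = 1

GCD = 1, x = 73, y = -90


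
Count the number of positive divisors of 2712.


2712 = 2^3 × 3^1 × 113^1
d(2712) = (3+1) × (1+1) × (1+1) = 16

16 divisors


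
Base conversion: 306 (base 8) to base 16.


306 (base 8) = 198 (decimal)
198 (decimal) = C6 (base 16)


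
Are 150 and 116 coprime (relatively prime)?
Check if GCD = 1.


Euclidean algorithm:
150 = 1 * 116 + 34
116 = 3 * 34 + 14
34 = 2 * 14 + 6
14 = 2 * 6 + 2
6 = 3 * 2 + 0
GCD(150, 116) = 2

No, not coprime (GCD = 2)


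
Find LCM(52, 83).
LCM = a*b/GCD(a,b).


GCD(52, 83) = 1
LCM = 52*83/1 = 4316/1 = 4316

LCM = 4316


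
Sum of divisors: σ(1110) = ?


Divisors of 1110: 1, 2, 3, 5, 6, 10, 15, 30, 37, 74, 111, 185, 222, 370, 555, 1110
Sum = 1 + 2 + 3 + 5 + 6 + 10 + 15 + 30 + 37 + 74 + 111 + 185 + 222 + 370 + 555 + 1110 = 2736

σ(1110) = 2736


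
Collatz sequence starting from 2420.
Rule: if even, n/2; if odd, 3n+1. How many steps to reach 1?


2420 → 1210 → 605 → 1816 → 908 → 454 → 227 → 682 → 341 → 1024 → 512 → 256 → 128 → 64 → 32 → 16 → 8 → 4 → 2 → 1
Total steps = 19

19 steps


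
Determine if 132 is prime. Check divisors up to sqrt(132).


132 / 2 = 66 (exact division)
132 is NOT prime.

No, 132 is not prime


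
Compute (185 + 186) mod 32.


185 + 186 = 371
371 mod 32 = 19


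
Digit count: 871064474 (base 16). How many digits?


871064474 in base 16 = 33EB639A
Number of digits = 8

8 digits (base 16)


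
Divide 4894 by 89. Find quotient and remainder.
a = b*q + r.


4894 = 89 * 54 + 88
Check: 4806 + 88 = 4894

q = 54, r = 88


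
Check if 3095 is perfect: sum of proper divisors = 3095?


Proper divisors of 3095: 1, 5, 619
Sum = 1 + 5 + 619 = 625

No, 3095 is not perfect (625 ≠ 3095)


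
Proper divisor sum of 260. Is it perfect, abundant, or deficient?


Proper divisors: 1, 2, 4, 5, 10, 13, 20, 26, 52, 65, 130
Sum = 1 + 2 + 4 + 5 + 10 + 13 + 20 + 26 + 52 + 65 + 130 = 328
328 > 260 → abundant

s(260) = 328 (abundant)


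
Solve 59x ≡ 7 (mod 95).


GCD(59, 95) = 1, unique solution
a^(-1) mod 95 = 29
x = 29 * 7 mod 95 = 13

x ≡ 13 (mod 95)


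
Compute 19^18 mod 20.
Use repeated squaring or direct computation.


19^1 mod 20 = 19
19^2 mod 20 = 1
19^3 mod 20 = 19
19^4 mod 20 = 1
19^5 mod 20 = 19
19^6 mod 20 = 1
19^7 mod 20 = 19
19^8 mod 20 = 1
19^9 mod 20 = 19
19^10 mod 20 = 1
19^11 mod 20 = 19
19^12 mod 20 = 1
19^13 mod 20 = 19
19^14 mod 20 = 1
19^15 mod 20 = 19
19^16 mod 20 = 1
19^17 mod 20 = 19
19^18 mod 20 = 1


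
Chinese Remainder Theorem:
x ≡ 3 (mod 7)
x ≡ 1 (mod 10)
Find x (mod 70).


M = 7*10 = 70
M1 = M/7 = 10, M2 = M/10 = 7
M1^(-1) mod 7 = 5, M2^(-1) mod 10 = 3
x = 3*10*5 + 1*7*3 = 171
171 mod 70 = 31
Check: 31 mod 7 = 3 ✓, 31 mod 10 = 1 ✓

x ≡ 31 (mod 70)


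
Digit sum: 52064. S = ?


5 + 2 + 0 + 6 + 4 = 17


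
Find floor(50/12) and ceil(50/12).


50/12 = 4.1667
floor = 4
ceil = 5

floor = 4, ceil = 5


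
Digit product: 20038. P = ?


2 × 0 × 0 × 3 × 8 = 0


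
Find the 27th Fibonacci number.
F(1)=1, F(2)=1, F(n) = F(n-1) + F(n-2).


Sequence: 1, 1, 2, 3, 5, 8, 13, 21, 34, 55, 89, 144, 233, 377, 610, 987, 1597, 2584, 4181, 6765, 10946, 17711, 28657, 46368, 75025, 121393, 196418
F(27) = 196418


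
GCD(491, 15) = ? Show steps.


491 = 32 * 15 + 11
15 = 1 * 11 + 4
11 = 2 * 4 + 3
4 = 1 * 3 + 1
3 = 3 * 1 + 0
GCD = 1


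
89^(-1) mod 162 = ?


Use the extended Euclidean algorithm on (162, 89); each row r = 162*s + 89*t:
r=162, s=1, t=0
r=89, s=0, t=1
q=1: r=73, s=1, t=-1   [162*(1) + 89*(-1) = 73]
q=1: r=16, s=-1, t=2   [162*(-1) + 89*(2) = 16]
q=4: r=9, s=5, t=-9   [162*(5) + 89*(-9) = 9]
q=1: r=7, s=-6, t=11   [162*(-6) + 89*(11) = 7]
q=1: r=2, s=11, t=-20   [162*(11) + 89*(-20) = 2]
q=3: r=1, s=-39, t=71   [162*(-39) + 89*(71) = 1]
q=2: r=0, s=89, t=-162   [162*(89) + 89*(-162) = 0]
GCD = 1 with t = 71, so 89*(71) ≡ 1 (mod 162)
Inverse = 71 mod 162 = 71
Check: 89 * 71 = 6319 ≡ 1 (mod 162)

89^(-1) ≡ 71 (mod 162)


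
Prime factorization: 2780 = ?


2780 / 2 = 1390
1390 / 2 = 695
695 / 5 = 139
139 / 139 = 1
2780 = 2^2 × 5 × 139


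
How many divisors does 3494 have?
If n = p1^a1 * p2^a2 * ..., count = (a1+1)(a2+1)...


3494 = 2^1 × 1747^1
d(3494) = (1+1) × (1+1) = 4

4 divisors


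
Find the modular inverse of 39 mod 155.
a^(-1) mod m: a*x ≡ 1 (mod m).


Use the extended Euclidean algorithm on (155, 39); each row r = 155*s + 39*t:
r=155, s=1, t=0
r=39, s=0, t=1
q=3: r=38, s=1, t=-3   [155*(1) + 39*(-3) = 38]
q=1: r=1, s=-1, t=4   [155*(-1) + 39*(4) = 1]
q=38: r=0, s=39, t=-155   [155*(39) + 39*(-155) = 0]
GCD = 1 with t = 4, so 39*(4) ≡ 1 (mod 155)
Inverse = 4 mod 155 = 4
Check: 39 * 4 = 156 ≡ 1 (mod 155)

39^(-1) ≡ 4 (mod 155)


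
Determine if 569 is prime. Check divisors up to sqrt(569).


Check divisors up to sqrt(569) = 23.8537
No divisors found.
569 is prime.

Yes, 569 is prime


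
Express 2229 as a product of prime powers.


2229 / 3 = 743
743 / 743 = 1
2229 = 3 × 743


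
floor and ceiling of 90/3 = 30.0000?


90/3 = 30.0000
floor = 30
ceil = 30

floor = 30, ceil = 30


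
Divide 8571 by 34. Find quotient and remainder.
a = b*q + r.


8571 = 34 * 252 + 3
Check: 8568 + 3 = 8571

q = 252, r = 3


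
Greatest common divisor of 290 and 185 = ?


290 = 1 * 185 + 105
185 = 1 * 105 + 80
105 = 1 * 80 + 25
80 = 3 * 25 + 5
25 = 5 * 5 + 0
GCD = 5


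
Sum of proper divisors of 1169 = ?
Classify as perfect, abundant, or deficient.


Proper divisors: 1, 7, 167
Sum = 1 + 7 + 167 = 175
175 < 1169 → deficient

s(1169) = 175 (deficient)


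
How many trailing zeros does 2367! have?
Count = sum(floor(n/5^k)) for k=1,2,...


floor(2367/5) = 473
floor(2367/25) = 94
floor(2367/125) = 18
floor(2367/625) = 3
Total = 588

588 trailing zeros


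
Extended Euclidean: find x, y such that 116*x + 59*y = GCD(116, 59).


Tabular extended Euclidean (each row: r = 116*s + 59*t):
r=116, s=1, t=0
r=59, s=0, t=1
q=1: r=57, s=1, t=-1   [116*(1) + 59*(-1) = 57]
q=1: r=2, s=-1, t=2   [116*(-1) + 59*(2) = 2]
q=28: r=1, s=29, t=-57   [116*(29) + 59*(-57) = 1]
q=2: r=0, s=-59, t=116   [116*(-59) + 59*(116) = 0]
GCD = 1; from the row with r=1: x=29, y=-57
Check: 116*(29) + 59*(-57) = 3364 - 3363 = 1

GCD = 1, x = 29, y = -57


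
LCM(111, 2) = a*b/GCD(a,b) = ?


GCD(111, 2) = 1
LCM = 111*2/1 = 222/1 = 222

LCM = 222


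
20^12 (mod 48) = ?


20^1 mod 48 = 20
20^2 mod 48 = 16
20^3 mod 48 = 32
20^4 mod 48 = 16
20^5 mod 48 = 32
20^6 mod 48 = 16
20^7 mod 48 = 32
20^8 mod 48 = 16
20^9 mod 48 = 32
20^10 mod 48 = 16
20^11 mod 48 = 32
20^12 mod 48 = 16


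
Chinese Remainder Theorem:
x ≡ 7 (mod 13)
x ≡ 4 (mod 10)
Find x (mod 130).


M = 13*10 = 130
M1 = M/13 = 10, M2 = M/10 = 13
M1^(-1) mod 13 = 4, M2^(-1) mod 10 = 7
x = 7*10*4 + 4*13*7 = 644
644 mod 130 = 124
Check: 124 mod 13 = 7 ✓, 124 mod 10 = 4 ✓

x ≡ 124 (mod 130)


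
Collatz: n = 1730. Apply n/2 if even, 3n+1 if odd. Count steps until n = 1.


1730 → 865 → 2596 → 1298 → 649 → 1948 → 974 → 487 → 1462 → 731 → 2194 → 1097 → 3292 → 1646 → 823 → 2470 → 1235 → 3706 → 1853 → 5560 → 2780 → 1390 → 695 → 2086 → 1043 → 3130 → 1565 → 4696 → 2348 → 1174 → 587 → 1762 → 881 → 2644 → 1322 → 661 → 1984 → 992 → 496 → 248 → 124 → 62 → 31 → 94 → 47 → 142 → 71 → 214 → 107 → 322 → 161 → 484 → 242 → 121 → 364 → 182 → 91 → 274 → 137 → 412 → 206 → 103 → 310 → 155 → 466 → 233 → 700 → 350 → 175 → 526 → 263 → 790 → 395 → 1186 → 593 → 1780 → 890 → 445 → 1336 → 668 → 334 → 167 → 502 → 251 → 754 → 377 → 1132 → 566 → 283 → 850 → 425 → 1276 → 638 → 319 → 958 → 479 → 1438 → 719 → 2158 → 1079 → 3238 → 1619 → 4858 → 2429 → 7288 → 3644 → 1822 → 911 → 2734 → 1367 → 4102 → 2051 → 6154 → 3077 → 9232 → 4616 → 2308 → 1154 → 577 → 1732 → 866 → 433 → 1300 → 650 → 325 → 976 → 488 → 244 → 122 → 61 → 184 → 92 → 46 → 23 → 70 → 35 → 106 → 53 → 160 → 80 → 40 → 20 → 10 → 5 → 16 → 8 → 4 → 2 → 1
Total steps = 148

148 steps


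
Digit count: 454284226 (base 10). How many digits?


454284226 has 9 digits in base 10
floor(log10(454284226)) + 1 = floor(8.6573) + 1 = 9

9 digits (base 10)


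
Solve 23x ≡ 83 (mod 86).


GCD(23, 86) = 1, unique solution
a^(-1) mod 86 = 15
x = 15 * 83 mod 86 = 41

x ≡ 41 (mod 86)


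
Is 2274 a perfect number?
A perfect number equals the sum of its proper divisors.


Proper divisors of 2274: 1, 2, 3, 6, 379, 758, 1137
Sum = 1 + 2 + 3 + 6 + 379 + 758 + 1137 = 2286

No, 2274 is not perfect (2286 ≠ 2274)


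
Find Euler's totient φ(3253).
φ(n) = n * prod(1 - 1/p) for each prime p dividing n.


3253 = 3253
Prime factors: 3253
φ(3253) = 3253 × (1-1/3253)
= 3253 × 3252/3253 = 3252

φ(3253) = 3252


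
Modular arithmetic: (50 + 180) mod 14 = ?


50 + 180 = 230
230 mod 14 = 6


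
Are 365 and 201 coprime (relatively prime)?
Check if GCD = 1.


Euclidean algorithm:
365 = 1 * 201 + 164
201 = 1 * 164 + 37
164 = 4 * 37 + 16
37 = 2 * 16 + 5
16 = 3 * 5 + 1
5 = 5 * 1 + 0
GCD(365, 201) = 1

Yes, coprime (GCD = 1)


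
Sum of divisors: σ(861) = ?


Divisors of 861: 1, 3, 7, 21, 41, 123, 287, 861
Sum = 1 + 3 + 7 + 21 + 41 + 123 + 287 + 861 = 1344

σ(861) = 1344


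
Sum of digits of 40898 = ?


4 + 0 + 8 + 9 + 8 = 29


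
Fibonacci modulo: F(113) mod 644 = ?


F(k) mod 644 for k=1..113:
1, 1, 2, 3, 5, 8, 13, 21, 34, 55, 89, 144, 233, 377, 610, 343, 309, 8, 317, 325, 642, 323, 321, 0, 321, 321, 642, 319, 317, 636, 309, 301, 610, 267, 233, 500, 89, 589, 34, 623, 13, 636, 5, 641, 2, 643, 1, 0, 1, 1, 2, 3, 5, 8, 13, 21, 34, 55, 89, 144, 233, 377, 610, 343, 309, 8, 317, 325, 642, 323, 321, 0, 321, 321, 642, 319, 317, 636, 309, 301, 610, 267, 233, 500, 89, 589, 34, 623, 13, 636, 5, 641, 2, 643, 1, 0, 1, 1, 2, 3, 5, 8, 13, 21, 34, 55, 89, 144, 233, 377, 610, 343, 309
F(113) mod 644 = 309


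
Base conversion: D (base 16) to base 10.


D (base 16) = 13 (decimal)
13 (decimal) = 13 (base 10)


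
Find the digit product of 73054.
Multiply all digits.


7 × 3 × 0 × 5 × 4 = 0


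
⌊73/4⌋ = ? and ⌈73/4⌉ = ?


73/4 = 18.2500
floor = 18
ceil = 19

floor = 18, ceil = 19


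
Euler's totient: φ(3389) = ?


3389 = 3389
Prime factors: 3389
φ(3389) = 3389 × (1-1/3389)
= 3389 × 3388/3389 = 3388

φ(3389) = 3388


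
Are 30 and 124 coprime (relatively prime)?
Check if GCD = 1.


Euclidean algorithm:
124 = 4 * 30 + 4
30 = 7 * 4 + 2
4 = 2 * 2 + 0
GCD(30, 124) = 2

No, not coprime (GCD = 2)


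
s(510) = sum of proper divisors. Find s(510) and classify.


Proper divisors: 1, 2, 3, 5, 6, 10, 15, 17, 30, 34, 51, 85, 102, 170, 255
Sum = 1 + 2 + 3 + 5 + 6 + 10 + 15 + 17 + 30 + 34 + 51 + 85 + 102 + 170 + 255 = 786
786 > 510 → abundant

s(510) = 786 (abundant)


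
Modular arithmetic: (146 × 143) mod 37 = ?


146 × 143 = 20878
20878 mod 37 = 10


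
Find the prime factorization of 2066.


2066 / 2 = 1033
1033 / 1033 = 1
2066 = 2 × 1033


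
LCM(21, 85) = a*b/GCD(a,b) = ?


GCD(21, 85) = 1
LCM = 21*85/1 = 1785/1 = 1785

LCM = 1785


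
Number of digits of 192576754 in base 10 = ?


192576754 has 9 digits in base 10
floor(log10(192576754)) + 1 = floor(8.2846) + 1 = 9

9 digits (base 10)


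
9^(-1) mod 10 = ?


Use the extended Euclidean algorithm on (10, 9); each row r = 10*s + 9*t:
r=10, s=1, t=0
r=9, s=0, t=1
q=1: r=1, s=1, t=-1   [10*(1) + 9*(-1) = 1]
q=9: r=0, s=-9, t=10   [10*(-9) + 9*(10) = 0]
GCD = 1 with t = -1, so 9*(-1) ≡ 1 (mod 10)
Inverse = -1 mod 10 = 9
Check: 9 * 9 = 81 ≡ 1 (mod 10)

9^(-1) ≡ 9 (mod 10)


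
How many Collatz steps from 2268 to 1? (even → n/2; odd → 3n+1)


2268 → 1134 → 567 → 1702 → 851 → 2554 → 1277 → 3832 → 1916 → 958 → 479 → 1438 → 719 → 2158 → 1079 → 3238 → 1619 → 4858 → 2429 → 7288 → 3644 → 1822 → 911 → 2734 → 1367 → 4102 → 2051 → 6154 → 3077 → 9232 → 4616 → 2308 → 1154 → 577 → 1732 → 866 → 433 → 1300 → 650 → 325 → 976 → 488 → 244 → 122 → 61 → 184 → 92 → 46 → 23 → 70 → 35 → 106 → 53 → 160 → 80 → 40 → 20 → 10 → 5 → 16 → 8 → 4 → 2 → 1
Total steps = 63

63 steps


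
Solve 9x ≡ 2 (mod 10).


GCD(9, 10) = 1, unique solution
a^(-1) mod 10 = 9
x = 9 * 2 mod 10 = 8

x ≡ 8 (mod 10)


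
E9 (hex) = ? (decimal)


E9 (base 16) = 233 (decimal)
233 (decimal) = 233 (base 10)


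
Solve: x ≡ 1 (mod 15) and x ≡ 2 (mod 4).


M = 15*4 = 60
M1 = M/15 = 4, M2 = M/4 = 15
M1^(-1) mod 15 = 4, M2^(-1) mod 4 = 3
x = 1*4*4 + 2*15*3 = 106
106 mod 60 = 46
Check: 46 mod 15 = 1 ✓, 46 mod 4 = 2 ✓

x ≡ 46 (mod 60)


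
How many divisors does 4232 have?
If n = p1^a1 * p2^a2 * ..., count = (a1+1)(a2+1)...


4232 = 2^3 × 23^2
d(4232) = (3+1) × (2+1) = 12

12 divisors


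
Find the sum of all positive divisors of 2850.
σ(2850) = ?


Divisors of 2850: 1, 2, 3, 5, 6, 10, 15, 19, 25, 30, 38, 50, 57, 75, 95, 114, 150, 190, 285, 475, 570, 950, 1425, 2850
Sum = 1 + 2 + 3 + 5 + 6 + 10 + 15 + 19 + 25 + 30 + 38 + 50 + 57 + 75 + 95 + 114 + 150 + 190 + 285 + 475 + 570 + 950 + 1425 + 2850 = 7440

σ(2850) = 7440


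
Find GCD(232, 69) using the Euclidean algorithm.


232 = 3 * 69 + 25
69 = 2 * 25 + 19
25 = 1 * 19 + 6
19 = 3 * 6 + 1
6 = 6 * 1 + 0
GCD = 1


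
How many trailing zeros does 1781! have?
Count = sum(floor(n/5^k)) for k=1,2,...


floor(1781/5) = 356
floor(1781/25) = 71
floor(1781/125) = 14
floor(1781/625) = 2
Total = 443

443 trailing zeros


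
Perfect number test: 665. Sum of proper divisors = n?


Proper divisors of 665: 1, 5, 7, 19, 35, 95, 133
Sum = 1 + 5 + 7 + 19 + 35 + 95 + 133 = 295

No, 665 is not perfect (295 ≠ 665)


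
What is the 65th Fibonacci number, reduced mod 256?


F(k) mod 256 for k=1..65:
1, 1, 2, 3, 5, 8, 13, 21, 34, 55, 89, 144, 233, 121, 98, 219, 61, 24, 85, 109, 194, 47, 241, 32, 17, 49, 66, 115, 181, 40, 221, 5, 226, 231, 201, 176, 121, 41, 162, 203, 109, 56, 165, 221, 130, 95, 225, 64, 33, 97, 130, 227, 101, 72, 173, 245, 162, 151, 57, 208, 9, 217, 226, 187, 157
F(65) mod 256 = 157


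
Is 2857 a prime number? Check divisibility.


Check divisors up to sqrt(2857) = 53.4509
No divisors found.
2857 is prime.

Yes, 2857 is prime


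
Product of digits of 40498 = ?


4 × 0 × 4 × 9 × 8 = 0


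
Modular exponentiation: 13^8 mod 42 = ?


13^1 mod 42 = 13
13^2 mod 42 = 1
13^3 mod 42 = 13
13^4 mod 42 = 1
13^5 mod 42 = 13
13^6 mod 42 = 1
13^7 mod 42 = 13
13^8 mod 42 = 1


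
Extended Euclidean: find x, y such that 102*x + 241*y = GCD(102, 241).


Tabular extended Euclidean (each row: r = 102*s + 241*t):
r=102, s=1, t=0
r=241, s=0, t=1
q=0: r=102, s=1, t=0   [102*(1) + 241*(0) = 102]
q=2: r=37, s=-2, t=1   [102*(-2) + 241*(1) = 37]
q=2: r=28, s=5, t=-2   [102*(5) + 241*(-2) = 28]
q=1: r=9, s=-7, t=3   [102*(-7) + 241*(3) = 9]
q=3: r=1, s=26, t=-11   [102*(26) + 241*(-11) = 1]
q=9: r=0, s=-241, t=102   [102*(-241) + 241*(102) = 0]
GCD = 1; from the row with r=1: x=26, y=-11
Check: 102*(26) + 241*(-11) = 2652 - 2651 = 1

GCD = 1, x = 26, y = -11


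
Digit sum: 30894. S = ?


3 + 0 + 8 + 9 + 4 = 24


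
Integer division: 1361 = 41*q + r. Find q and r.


1361 = 41 * 33 + 8
Check: 1353 + 8 = 1361

q = 33, r = 8


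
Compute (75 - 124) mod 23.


75 - 124 = -49
-49 mod 23 = 20


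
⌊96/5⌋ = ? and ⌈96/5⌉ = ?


96/5 = 19.2000
floor = 19
ceil = 20

floor = 19, ceil = 20


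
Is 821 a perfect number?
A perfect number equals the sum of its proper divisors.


Proper divisors of 821: 1
Sum = 1 = 1

No, 821 is not perfect (1 ≠ 821)


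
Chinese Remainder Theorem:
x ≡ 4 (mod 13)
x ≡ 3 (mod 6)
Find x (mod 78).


M = 13*6 = 78
M1 = M/13 = 6, M2 = M/6 = 13
M1^(-1) mod 13 = 11, M2^(-1) mod 6 = 1
x = 4*6*11 + 3*13*1 = 303
303 mod 78 = 69
Check: 69 mod 13 = 4 ✓, 69 mod 6 = 3 ✓

x ≡ 69 (mod 78)


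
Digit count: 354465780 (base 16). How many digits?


354465780 in base 16 = 1520B7F4
Number of digits = 8

8 digits (base 16)


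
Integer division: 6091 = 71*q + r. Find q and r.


6091 = 71 * 85 + 56
Check: 6035 + 56 = 6091

q = 85, r = 56


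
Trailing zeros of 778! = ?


floor(778/5) = 155
floor(778/25) = 31
floor(778/125) = 6
floor(778/625) = 1
Total = 193

193 trailing zeros


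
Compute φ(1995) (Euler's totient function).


1995 = 3 × 5 × 7 × 19
Prime factors: 3, 5, 7, 19
φ(1995) = 1995 × (1-1/3) × (1-1/5) × (1-1/7) × (1-1/19)
= 1995 × 2/3 × 4/5 × 6/7 × 18/19 = 864

φ(1995) = 864


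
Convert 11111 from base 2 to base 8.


11111 (base 2) = 31 (decimal)
31 (decimal) = 37 (base 8)


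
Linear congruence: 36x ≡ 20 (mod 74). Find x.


GCD(36, 74) = 2 divides 20
Divide: 18x ≡ 10 (mod 37)
x ≡ 17 (mod 37)


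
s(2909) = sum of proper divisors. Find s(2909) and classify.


Proper divisors: 1
Sum = 1 = 1
1 < 2909 → deficient

s(2909) = 1 (deficient)


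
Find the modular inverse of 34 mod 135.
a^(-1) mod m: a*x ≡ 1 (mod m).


Use the extended Euclidean algorithm on (135, 34); each row r = 135*s + 34*t:
r=135, s=1, t=0
r=34, s=0, t=1
q=3: r=33, s=1, t=-3   [135*(1) + 34*(-3) = 33]
q=1: r=1, s=-1, t=4   [135*(-1) + 34*(4) = 1]
q=33: r=0, s=34, t=-135   [135*(34) + 34*(-135) = 0]
GCD = 1 with t = 4, so 34*(4) ≡ 1 (mod 135)
Inverse = 4 mod 135 = 4
Check: 34 * 4 = 136 ≡ 1 (mod 135)

34^(-1) ≡ 4 (mod 135)


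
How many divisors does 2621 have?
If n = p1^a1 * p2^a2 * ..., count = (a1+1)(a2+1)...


2621 = 2621^1
d(2621) = (1+1) = 2

2 divisors


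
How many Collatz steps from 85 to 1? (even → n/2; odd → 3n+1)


85 → 256 → 128 → 64 → 32 → 16 → 8 → 4 → 2 → 1
Total steps = 9

9 steps


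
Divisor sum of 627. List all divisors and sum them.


Divisors of 627: 1, 3, 11, 19, 33, 57, 209, 627
Sum = 1 + 3 + 11 + 19 + 33 + 57 + 209 + 627 = 960

σ(627) = 960


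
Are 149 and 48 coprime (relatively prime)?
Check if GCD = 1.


Euclidean algorithm:
149 = 3 * 48 + 5
48 = 9 * 5 + 3
5 = 1 * 3 + 2
3 = 1 * 2 + 1
2 = 2 * 1 + 0
GCD(149, 48) = 1

Yes, coprime (GCD = 1)


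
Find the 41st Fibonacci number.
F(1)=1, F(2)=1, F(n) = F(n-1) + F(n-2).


Sequence: 1, 1, 2, 3, 5, 8, 13, 21, 34, 55, 89, 144, 233, 377, 610, 987, 1597, 2584, 4181, 6765, 10946, 17711, 28657, 46368, 75025, 121393, 196418, 317811, 514229, 832040, 1346269, 2178309, 3524578, 5702887, 9227465, 14930352, 24157817, 39088169, 63245986, 102334155, 165580141
F(41) = 165580141


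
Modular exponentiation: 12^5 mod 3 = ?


12^1 mod 3 = 0
12^2 mod 3 = 0
12^3 mod 3 = 0
12^4 mod 3 = 0
12^5 mod 3 = 0


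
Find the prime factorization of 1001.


1001 / 7 = 143
143 / 11 = 13
13 / 13 = 1
1001 = 7 × 11 × 13


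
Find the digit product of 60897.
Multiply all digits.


6 × 0 × 8 × 9 × 7 = 0


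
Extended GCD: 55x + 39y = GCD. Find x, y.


Tabular extended Euclidean (each row: r = 55*s + 39*t):
r=55, s=1, t=0
r=39, s=0, t=1
q=1: r=16, s=1, t=-1   [55*(1) + 39*(-1) = 16]
q=2: r=7, s=-2, t=3   [55*(-2) + 39*(3) = 7]
q=2: r=2, s=5, t=-7   [55*(5) + 39*(-7) = 2]
q=3: r=1, s=-17, t=24   [55*(-17) + 39*(24) = 1]
q=2: r=0, s=39, t=-55   [55*(39) + 39*(-55) = 0]
GCD = 1; from the row with r=1: x=-17, y=24
Check: 55*(-17) + 39*(24) = -935 + 936 = 1

GCD = 1, x = -17, y = 24


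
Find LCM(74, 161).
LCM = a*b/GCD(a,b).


GCD(74, 161) = 1
LCM = 74*161/1 = 11914/1 = 11914

LCM = 11914


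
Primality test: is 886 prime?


886 / 2 = 443 (exact division)
886 is NOT prime.

No, 886 is not prime


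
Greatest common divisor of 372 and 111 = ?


372 = 3 * 111 + 39
111 = 2 * 39 + 33
39 = 1 * 33 + 6
33 = 5 * 6 + 3
6 = 2 * 3 + 0
GCD = 3


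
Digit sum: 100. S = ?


1 + 0 + 0 = 1


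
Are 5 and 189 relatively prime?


Euclidean algorithm:
189 = 37 * 5 + 4
5 = 1 * 4 + 1
4 = 4 * 1 + 0
GCD(5, 189) = 1

Yes, coprime (GCD = 1)


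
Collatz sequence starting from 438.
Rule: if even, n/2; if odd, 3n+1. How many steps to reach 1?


438 → 219 → 658 → 329 → 988 → 494 → 247 → 742 → 371 → 1114 → 557 → 1672 → 836 → 418 → 209 → 628 → 314 → 157 → 472 → 236 → 118 → 59 → 178 → 89 → 268 → 134 → 67 → 202 → 101 → 304 → 152 → 76 → 38 → 19 → 58 → 29 → 88 → 44 → 22 → 11 → 34 → 17 → 52 → 26 → 13 → 40 → 20 → 10 → 5 → 16 → 8 → 4 → 2 → 1
Total steps = 53

53 steps


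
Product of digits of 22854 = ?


2 × 2 × 8 × 5 × 4 = 640


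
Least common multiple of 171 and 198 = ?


GCD(171, 198) = 9
LCM = 171*198/9 = 33858/9 = 3762

LCM = 3762


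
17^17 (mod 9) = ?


17^1 mod 9 = 8
17^2 mod 9 = 1
17^3 mod 9 = 8
17^4 mod 9 = 1
17^5 mod 9 = 8
17^6 mod 9 = 1
17^7 mod 9 = 8
17^8 mod 9 = 1
17^9 mod 9 = 8
17^10 mod 9 = 1
17^11 mod 9 = 8
17^12 mod 9 = 1
17^13 mod 9 = 8
17^14 mod 9 = 1
17^15 mod 9 = 8
17^16 mod 9 = 1
17^17 mod 9 = 8
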